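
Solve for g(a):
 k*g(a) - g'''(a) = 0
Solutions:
 g(a) = C1*exp(a*k^(1/3)) + C2*exp(a*k^(1/3)*(-1 + sqrt(3)*I)/2) + C3*exp(-a*k^(1/3)*(1 + sqrt(3)*I)/2)


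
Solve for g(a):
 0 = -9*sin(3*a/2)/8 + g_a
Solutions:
 g(a) = C1 - 3*cos(3*a/2)/4


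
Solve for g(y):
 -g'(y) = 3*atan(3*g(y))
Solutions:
 Integral(1/atan(3*_y), (_y, g(y))) = C1 - 3*y


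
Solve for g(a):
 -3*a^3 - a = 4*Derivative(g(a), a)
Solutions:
 g(a) = C1 - 3*a^4/16 - a^2/8


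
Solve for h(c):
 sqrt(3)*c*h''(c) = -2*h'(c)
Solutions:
 h(c) = C1 + C2*c^(1 - 2*sqrt(3)/3)


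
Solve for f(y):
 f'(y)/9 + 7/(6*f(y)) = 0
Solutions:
 f(y) = -sqrt(C1 - 21*y)
 f(y) = sqrt(C1 - 21*y)


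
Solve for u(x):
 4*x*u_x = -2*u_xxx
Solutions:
 u(x) = C1 + Integral(C2*airyai(-2^(1/3)*x) + C3*airybi(-2^(1/3)*x), x)


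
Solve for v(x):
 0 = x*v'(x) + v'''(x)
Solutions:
 v(x) = C1 + Integral(C2*airyai(-x) + C3*airybi(-x), x)


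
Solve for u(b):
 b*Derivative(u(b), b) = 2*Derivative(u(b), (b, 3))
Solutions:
 u(b) = C1 + Integral(C2*airyai(2^(2/3)*b/2) + C3*airybi(2^(2/3)*b/2), b)


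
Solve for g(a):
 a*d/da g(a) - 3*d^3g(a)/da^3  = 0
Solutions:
 g(a) = C1 + Integral(C2*airyai(3^(2/3)*a/3) + C3*airybi(3^(2/3)*a/3), a)


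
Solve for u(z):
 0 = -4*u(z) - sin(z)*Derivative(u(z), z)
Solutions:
 u(z) = C1*(cos(z)^2 + 2*cos(z) + 1)/(cos(z)^2 - 2*cos(z) + 1)


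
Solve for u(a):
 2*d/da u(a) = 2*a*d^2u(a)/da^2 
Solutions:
 u(a) = C1 + C2*a^2


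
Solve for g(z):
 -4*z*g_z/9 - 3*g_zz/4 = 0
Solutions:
 g(z) = C1 + C2*erf(2*sqrt(6)*z/9)


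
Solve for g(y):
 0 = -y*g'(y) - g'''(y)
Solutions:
 g(y) = C1 + Integral(C2*airyai(-y) + C3*airybi(-y), y)


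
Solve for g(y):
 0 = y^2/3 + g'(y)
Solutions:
 g(y) = C1 - y^3/9


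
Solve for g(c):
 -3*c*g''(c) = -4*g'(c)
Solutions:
 g(c) = C1 + C2*c^(7/3)


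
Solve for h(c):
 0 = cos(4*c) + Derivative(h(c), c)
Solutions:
 h(c) = C1 - sin(4*c)/4


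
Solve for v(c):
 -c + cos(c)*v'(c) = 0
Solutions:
 v(c) = C1 + Integral(c/cos(c), c)


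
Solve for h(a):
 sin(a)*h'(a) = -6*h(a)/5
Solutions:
 h(a) = C1*(cos(a) + 1)^(3/5)/(cos(a) - 1)^(3/5)


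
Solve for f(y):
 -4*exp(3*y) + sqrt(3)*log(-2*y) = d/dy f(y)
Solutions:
 f(y) = C1 + sqrt(3)*y*log(-y) + sqrt(3)*y*(-1 + log(2)) - 4*exp(3*y)/3


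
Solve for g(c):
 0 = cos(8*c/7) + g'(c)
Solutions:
 g(c) = C1 - 7*sin(8*c/7)/8


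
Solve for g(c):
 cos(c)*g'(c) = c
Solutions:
 g(c) = C1 + Integral(c/cos(c), c)


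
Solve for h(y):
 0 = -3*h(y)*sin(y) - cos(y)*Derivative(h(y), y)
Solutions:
 h(y) = C1*cos(y)^3


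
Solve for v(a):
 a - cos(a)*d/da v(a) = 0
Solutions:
 v(a) = C1 + Integral(a/cos(a), a)


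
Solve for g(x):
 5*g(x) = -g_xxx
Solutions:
 g(x) = C3*exp(-5^(1/3)*x) + (C1*sin(sqrt(3)*5^(1/3)*x/2) + C2*cos(sqrt(3)*5^(1/3)*x/2))*exp(5^(1/3)*x/2)


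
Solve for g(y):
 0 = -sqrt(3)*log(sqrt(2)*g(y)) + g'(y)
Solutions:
 -2*sqrt(3)*Integral(1/(2*log(_y) + log(2)), (_y, g(y)))/3 = C1 - y


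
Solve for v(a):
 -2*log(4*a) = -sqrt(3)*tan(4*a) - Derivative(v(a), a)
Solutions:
 v(a) = C1 + 2*a*log(a) - 2*a + 4*a*log(2) + sqrt(3)*log(cos(4*a))/4


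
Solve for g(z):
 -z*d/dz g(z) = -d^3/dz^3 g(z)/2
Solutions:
 g(z) = C1 + Integral(C2*airyai(2^(1/3)*z) + C3*airybi(2^(1/3)*z), z)


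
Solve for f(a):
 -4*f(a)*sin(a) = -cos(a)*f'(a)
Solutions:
 f(a) = C1/cos(a)^4


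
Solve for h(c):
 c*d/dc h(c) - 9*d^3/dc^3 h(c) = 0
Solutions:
 h(c) = C1 + Integral(C2*airyai(3^(1/3)*c/3) + C3*airybi(3^(1/3)*c/3), c)


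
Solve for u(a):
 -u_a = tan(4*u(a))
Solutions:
 u(a) = -asin(C1*exp(-4*a))/4 + pi/4
 u(a) = asin(C1*exp(-4*a))/4


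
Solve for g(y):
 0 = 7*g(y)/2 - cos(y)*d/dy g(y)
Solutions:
 g(y) = C1*(sin(y) + 1)^(7/4)/(sin(y) - 1)^(7/4)


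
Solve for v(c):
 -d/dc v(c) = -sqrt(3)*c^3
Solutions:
 v(c) = C1 + sqrt(3)*c^4/4


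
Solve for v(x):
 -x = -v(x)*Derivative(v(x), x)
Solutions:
 v(x) = -sqrt(C1 + x^2)
 v(x) = sqrt(C1 + x^2)


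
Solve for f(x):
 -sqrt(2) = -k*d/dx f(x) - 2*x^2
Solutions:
 f(x) = C1 - 2*x^3/(3*k) + sqrt(2)*x/k


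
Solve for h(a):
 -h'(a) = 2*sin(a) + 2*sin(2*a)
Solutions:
 h(a) = C1 + 2*cos(a) + cos(2*a)


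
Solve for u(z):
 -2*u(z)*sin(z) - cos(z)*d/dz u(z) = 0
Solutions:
 u(z) = C1*cos(z)^2


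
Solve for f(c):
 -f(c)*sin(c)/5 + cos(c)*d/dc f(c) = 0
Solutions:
 f(c) = C1/cos(c)^(1/5)


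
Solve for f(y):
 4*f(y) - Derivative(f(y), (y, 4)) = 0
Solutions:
 f(y) = C1*exp(-sqrt(2)*y) + C2*exp(sqrt(2)*y) + C3*sin(sqrt(2)*y) + C4*cos(sqrt(2)*y)


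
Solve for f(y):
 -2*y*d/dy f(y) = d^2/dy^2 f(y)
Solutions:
 f(y) = C1 + C2*erf(y)


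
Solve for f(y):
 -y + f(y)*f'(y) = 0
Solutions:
 f(y) = -sqrt(C1 + y^2)
 f(y) = sqrt(C1 + y^2)


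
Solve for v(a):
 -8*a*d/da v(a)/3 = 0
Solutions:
 v(a) = C1


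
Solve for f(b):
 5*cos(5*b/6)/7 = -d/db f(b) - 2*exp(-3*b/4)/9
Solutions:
 f(b) = C1 - 6*sin(5*b/6)/7 + 8*exp(-3*b/4)/27


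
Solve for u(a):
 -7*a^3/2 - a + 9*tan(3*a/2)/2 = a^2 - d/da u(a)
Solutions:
 u(a) = C1 + 7*a^4/8 + a^3/3 + a^2/2 + 3*log(cos(3*a/2))


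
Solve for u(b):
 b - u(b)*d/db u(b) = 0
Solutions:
 u(b) = -sqrt(C1 + b^2)
 u(b) = sqrt(C1 + b^2)


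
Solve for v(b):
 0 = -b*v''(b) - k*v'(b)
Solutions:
 v(b) = C1 + b^(1 - re(k))*(C2*sin(log(b)*Abs(im(k))) + C3*cos(log(b)*im(k)))


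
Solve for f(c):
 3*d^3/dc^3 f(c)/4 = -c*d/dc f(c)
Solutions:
 f(c) = C1 + Integral(C2*airyai(-6^(2/3)*c/3) + C3*airybi(-6^(2/3)*c/3), c)


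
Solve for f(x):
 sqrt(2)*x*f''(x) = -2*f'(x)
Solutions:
 f(x) = C1 + C2*x^(1 - sqrt(2))


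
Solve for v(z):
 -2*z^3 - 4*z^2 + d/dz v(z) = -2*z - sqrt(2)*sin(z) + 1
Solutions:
 v(z) = C1 + z^4/2 + 4*z^3/3 - z^2 + z + sqrt(2)*cos(z)


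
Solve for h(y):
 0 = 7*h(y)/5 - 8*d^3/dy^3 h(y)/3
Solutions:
 h(y) = C3*exp(21^(1/3)*5^(2/3)*y/10) + (C1*sin(3^(5/6)*5^(2/3)*7^(1/3)*y/20) + C2*cos(3^(5/6)*5^(2/3)*7^(1/3)*y/20))*exp(-21^(1/3)*5^(2/3)*y/20)


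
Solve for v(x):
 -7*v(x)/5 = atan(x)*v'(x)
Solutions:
 v(x) = C1*exp(-7*Integral(1/atan(x), x)/5)


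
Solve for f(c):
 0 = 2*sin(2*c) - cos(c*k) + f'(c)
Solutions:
 f(c) = C1 + cos(2*c) + sin(c*k)/k


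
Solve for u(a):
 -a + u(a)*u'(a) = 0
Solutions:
 u(a) = -sqrt(C1 + a^2)
 u(a) = sqrt(C1 + a^2)


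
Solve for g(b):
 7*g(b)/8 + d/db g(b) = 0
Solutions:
 g(b) = C1*exp(-7*b/8)


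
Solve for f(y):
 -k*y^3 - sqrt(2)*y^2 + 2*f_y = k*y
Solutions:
 f(y) = C1 + k*y^4/8 + k*y^2/4 + sqrt(2)*y^3/6


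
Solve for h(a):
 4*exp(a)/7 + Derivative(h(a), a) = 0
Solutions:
 h(a) = C1 - 4*exp(a)/7


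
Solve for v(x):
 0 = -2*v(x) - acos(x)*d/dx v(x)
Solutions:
 v(x) = C1*exp(-2*Integral(1/acos(x), x))


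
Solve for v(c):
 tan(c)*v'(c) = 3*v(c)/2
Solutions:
 v(c) = C1*sin(c)^(3/2)


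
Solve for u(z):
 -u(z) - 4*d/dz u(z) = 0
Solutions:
 u(z) = C1*exp(-z/4)


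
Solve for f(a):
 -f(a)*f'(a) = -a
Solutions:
 f(a) = -sqrt(C1 + a^2)
 f(a) = sqrt(C1 + a^2)


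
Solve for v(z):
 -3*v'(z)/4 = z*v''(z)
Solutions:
 v(z) = C1 + C2*z^(1/4)


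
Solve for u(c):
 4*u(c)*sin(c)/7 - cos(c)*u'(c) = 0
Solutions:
 u(c) = C1/cos(c)^(4/7)


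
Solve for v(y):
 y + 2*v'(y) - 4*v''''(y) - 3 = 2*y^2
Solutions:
 v(y) = C1 + C4*exp(2^(2/3)*y/2) + y^3/3 - y^2/4 + 3*y/2 + (C2*sin(2^(2/3)*sqrt(3)*y/4) + C3*cos(2^(2/3)*sqrt(3)*y/4))*exp(-2^(2/3)*y/4)


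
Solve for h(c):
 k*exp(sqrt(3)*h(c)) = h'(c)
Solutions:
 h(c) = sqrt(3)*(2*log(-1/(C1 + c*k)) - log(3))/6


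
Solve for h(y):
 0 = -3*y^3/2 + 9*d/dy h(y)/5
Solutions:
 h(y) = C1 + 5*y^4/24


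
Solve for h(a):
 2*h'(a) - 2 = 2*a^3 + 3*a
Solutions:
 h(a) = C1 + a^4/4 + 3*a^2/4 + a


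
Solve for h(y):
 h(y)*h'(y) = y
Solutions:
 h(y) = -sqrt(C1 + y^2)
 h(y) = sqrt(C1 + y^2)


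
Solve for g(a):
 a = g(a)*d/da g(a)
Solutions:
 g(a) = -sqrt(C1 + a^2)
 g(a) = sqrt(C1 + a^2)


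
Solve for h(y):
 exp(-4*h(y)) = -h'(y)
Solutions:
 h(y) = log(-I*(C1 - 4*y)^(1/4))
 h(y) = log(I*(C1 - 4*y)^(1/4))
 h(y) = log(-(C1 - 4*y)^(1/4))
 h(y) = log(C1 - 4*y)/4


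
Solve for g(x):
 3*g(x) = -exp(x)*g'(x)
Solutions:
 g(x) = C1*exp(3*exp(-x))


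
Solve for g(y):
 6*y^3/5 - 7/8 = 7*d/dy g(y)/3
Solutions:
 g(y) = C1 + 9*y^4/70 - 3*y/8


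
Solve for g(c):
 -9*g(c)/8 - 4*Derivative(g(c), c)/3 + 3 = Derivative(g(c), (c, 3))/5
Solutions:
 g(c) = C1*exp(10^(1/3)*c*(-32*5^(1/3)/(243 + sqrt(140969))^(1/3) + 2^(1/3)*(243 + sqrt(140969))^(1/3))/24)*sin(10^(1/3)*sqrt(3)*c*(32*5^(1/3)/(243 + sqrt(140969))^(1/3) + 2^(1/3)*(243 + sqrt(140969))^(1/3))/24) + C2*exp(10^(1/3)*c*(-32*5^(1/3)/(243 + sqrt(140969))^(1/3) + 2^(1/3)*(243 + sqrt(140969))^(1/3))/24)*cos(10^(1/3)*sqrt(3)*c*(32*5^(1/3)/(243 + sqrt(140969))^(1/3) + 2^(1/3)*(243 + sqrt(140969))^(1/3))/24) + C3*exp(-10^(1/3)*c*(-32*5^(1/3)/(243 + sqrt(140969))^(1/3) + 2^(1/3)*(243 + sqrt(140969))^(1/3))/12) + 8/3


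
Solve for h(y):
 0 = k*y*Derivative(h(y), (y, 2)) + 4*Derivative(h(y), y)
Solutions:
 h(y) = C1 + y^(((re(k) - 4)*re(k) + im(k)^2)/(re(k)^2 + im(k)^2))*(C2*sin(4*log(y)*Abs(im(k))/(re(k)^2 + im(k)^2)) + C3*cos(4*log(y)*im(k)/(re(k)^2 + im(k)^2)))


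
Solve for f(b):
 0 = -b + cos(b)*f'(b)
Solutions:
 f(b) = C1 + Integral(b/cos(b), b)


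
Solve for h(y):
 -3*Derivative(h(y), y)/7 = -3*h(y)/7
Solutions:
 h(y) = C1*exp(y)


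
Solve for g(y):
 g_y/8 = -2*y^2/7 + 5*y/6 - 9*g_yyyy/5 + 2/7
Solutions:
 g(y) = C1 + C4*exp(-15^(1/3)*y/6) - 16*y^3/21 + 10*y^2/3 + 16*y/7 + (C2*sin(3^(5/6)*5^(1/3)*y/12) + C3*cos(3^(5/6)*5^(1/3)*y/12))*exp(15^(1/3)*y/12)


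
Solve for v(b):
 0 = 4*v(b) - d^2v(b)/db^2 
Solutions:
 v(b) = C1*exp(-2*b) + C2*exp(2*b)


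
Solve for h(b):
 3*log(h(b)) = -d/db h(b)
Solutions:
 li(h(b)) = C1 - 3*b


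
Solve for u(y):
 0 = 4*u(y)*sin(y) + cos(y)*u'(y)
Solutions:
 u(y) = C1*cos(y)^4


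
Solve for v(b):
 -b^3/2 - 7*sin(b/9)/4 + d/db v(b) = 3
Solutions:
 v(b) = C1 + b^4/8 + 3*b - 63*cos(b/9)/4


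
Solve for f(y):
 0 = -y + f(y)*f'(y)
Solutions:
 f(y) = -sqrt(C1 + y^2)
 f(y) = sqrt(C1 + y^2)


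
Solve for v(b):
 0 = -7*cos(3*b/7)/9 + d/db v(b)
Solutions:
 v(b) = C1 + 49*sin(3*b/7)/27


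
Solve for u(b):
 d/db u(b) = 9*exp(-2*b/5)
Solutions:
 u(b) = C1 - 45*exp(-2*b/5)/2


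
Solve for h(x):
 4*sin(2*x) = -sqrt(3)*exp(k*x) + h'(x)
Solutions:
 h(x) = C1 - 2*cos(2*x) + sqrt(3)*exp(k*x)/k


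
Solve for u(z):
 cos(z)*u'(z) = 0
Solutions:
 u(z) = C1


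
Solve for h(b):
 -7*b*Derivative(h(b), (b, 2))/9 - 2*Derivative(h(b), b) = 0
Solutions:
 h(b) = C1 + C2/b^(11/7)


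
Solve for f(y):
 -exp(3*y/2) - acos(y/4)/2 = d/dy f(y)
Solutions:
 f(y) = C1 - y*acos(y/4)/2 + sqrt(16 - y^2)/2 - 2*exp(3*y/2)/3


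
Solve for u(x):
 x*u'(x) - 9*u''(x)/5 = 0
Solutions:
 u(x) = C1 + C2*erfi(sqrt(10)*x/6)


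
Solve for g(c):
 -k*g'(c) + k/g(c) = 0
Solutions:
 g(c) = -sqrt(C1 + 2*c)
 g(c) = sqrt(C1 + 2*c)


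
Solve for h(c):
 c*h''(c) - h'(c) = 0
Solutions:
 h(c) = C1 + C2*c^2


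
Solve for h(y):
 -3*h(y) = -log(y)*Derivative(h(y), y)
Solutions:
 h(y) = C1*exp(3*li(y))


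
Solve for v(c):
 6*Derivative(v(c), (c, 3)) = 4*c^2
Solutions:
 v(c) = C1 + C2*c + C3*c^2 + c^5/90


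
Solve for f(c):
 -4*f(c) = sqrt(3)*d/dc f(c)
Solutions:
 f(c) = C1*exp(-4*sqrt(3)*c/3)


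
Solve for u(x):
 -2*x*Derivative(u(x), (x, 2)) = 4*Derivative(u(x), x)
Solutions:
 u(x) = C1 + C2/x


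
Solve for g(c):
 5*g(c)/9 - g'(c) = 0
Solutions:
 g(c) = C1*exp(5*c/9)


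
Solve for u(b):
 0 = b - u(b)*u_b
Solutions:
 u(b) = -sqrt(C1 + b^2)
 u(b) = sqrt(C1 + b^2)


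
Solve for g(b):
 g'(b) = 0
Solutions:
 g(b) = C1


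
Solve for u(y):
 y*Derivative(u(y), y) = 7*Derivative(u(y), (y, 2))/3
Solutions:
 u(y) = C1 + C2*erfi(sqrt(42)*y/14)


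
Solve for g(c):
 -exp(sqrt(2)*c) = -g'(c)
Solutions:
 g(c) = C1 + sqrt(2)*exp(sqrt(2)*c)/2


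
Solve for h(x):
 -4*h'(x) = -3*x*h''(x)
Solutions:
 h(x) = C1 + C2*x^(7/3)


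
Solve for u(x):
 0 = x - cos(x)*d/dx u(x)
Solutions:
 u(x) = C1 + Integral(x/cos(x), x)


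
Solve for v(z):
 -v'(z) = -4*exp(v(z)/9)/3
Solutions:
 v(z) = 9*log(-1/(C1 + 4*z)) + 27*log(3)


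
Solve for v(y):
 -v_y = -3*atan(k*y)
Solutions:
 v(y) = C1 + 3*Piecewise((y*atan(k*y) - log(k^2*y^2 + 1)/(2*k), Ne(k, 0)), (0, True))


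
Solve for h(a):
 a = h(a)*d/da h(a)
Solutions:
 h(a) = -sqrt(C1 + a^2)
 h(a) = sqrt(C1 + a^2)


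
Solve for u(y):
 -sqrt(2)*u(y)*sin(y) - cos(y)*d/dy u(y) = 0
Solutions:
 u(y) = C1*cos(y)^(sqrt(2))


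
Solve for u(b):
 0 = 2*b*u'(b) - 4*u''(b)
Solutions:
 u(b) = C1 + C2*erfi(b/2)


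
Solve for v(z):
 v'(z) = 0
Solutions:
 v(z) = C1


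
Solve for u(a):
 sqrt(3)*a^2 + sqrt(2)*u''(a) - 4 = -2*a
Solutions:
 u(a) = C1 + C2*a - sqrt(6)*a^4/24 - sqrt(2)*a^3/6 + sqrt(2)*a^2


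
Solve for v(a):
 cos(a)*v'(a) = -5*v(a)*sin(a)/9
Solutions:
 v(a) = C1*cos(a)^(5/9)


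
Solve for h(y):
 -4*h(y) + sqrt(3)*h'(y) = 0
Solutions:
 h(y) = C1*exp(4*sqrt(3)*y/3)


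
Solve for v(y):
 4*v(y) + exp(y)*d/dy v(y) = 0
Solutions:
 v(y) = C1*exp(4*exp(-y))


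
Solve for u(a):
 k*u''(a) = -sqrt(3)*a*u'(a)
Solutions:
 u(a) = C1 + C2*sqrt(k)*erf(sqrt(2)*3^(1/4)*a*sqrt(1/k)/2)


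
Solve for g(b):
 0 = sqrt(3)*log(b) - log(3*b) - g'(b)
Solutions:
 g(b) = C1 - b*log(b) + sqrt(3)*b*log(b) - sqrt(3)*b - b*log(3) + b


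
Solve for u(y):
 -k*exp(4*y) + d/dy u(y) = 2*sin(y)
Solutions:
 u(y) = C1 + k*exp(4*y)/4 - 2*cos(y)


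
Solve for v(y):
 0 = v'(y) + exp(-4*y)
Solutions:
 v(y) = C1 + exp(-4*y)/4


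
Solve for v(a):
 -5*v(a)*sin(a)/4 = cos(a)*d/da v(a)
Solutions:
 v(a) = C1*cos(a)^(5/4)


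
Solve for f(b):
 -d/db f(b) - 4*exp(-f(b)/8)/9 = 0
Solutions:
 f(b) = 8*log(C1 - b/18)


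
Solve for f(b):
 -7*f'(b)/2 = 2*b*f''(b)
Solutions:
 f(b) = C1 + C2/b^(3/4)


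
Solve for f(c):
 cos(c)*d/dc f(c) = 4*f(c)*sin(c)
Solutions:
 f(c) = C1/cos(c)^4


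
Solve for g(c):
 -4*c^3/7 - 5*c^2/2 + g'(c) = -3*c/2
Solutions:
 g(c) = C1 + c^4/7 + 5*c^3/6 - 3*c^2/4


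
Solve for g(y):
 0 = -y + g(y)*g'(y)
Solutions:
 g(y) = -sqrt(C1 + y^2)
 g(y) = sqrt(C1 + y^2)


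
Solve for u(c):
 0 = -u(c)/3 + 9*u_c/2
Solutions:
 u(c) = C1*exp(2*c/27)


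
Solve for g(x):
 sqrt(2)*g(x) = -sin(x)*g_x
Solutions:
 g(x) = C1*(cos(x) + 1)^(sqrt(2)/2)/(cos(x) - 1)^(sqrt(2)/2)


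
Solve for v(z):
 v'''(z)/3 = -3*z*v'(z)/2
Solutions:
 v(z) = C1 + Integral(C2*airyai(-6^(2/3)*z/2) + C3*airybi(-6^(2/3)*z/2), z)


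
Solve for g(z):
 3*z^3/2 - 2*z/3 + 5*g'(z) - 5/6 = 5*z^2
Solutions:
 g(z) = C1 - 3*z^4/40 + z^3/3 + z^2/15 + z/6


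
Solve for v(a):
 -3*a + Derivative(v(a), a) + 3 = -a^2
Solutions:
 v(a) = C1 - a^3/3 + 3*a^2/2 - 3*a


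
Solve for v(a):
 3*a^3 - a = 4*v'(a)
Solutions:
 v(a) = C1 + 3*a^4/16 - a^2/8


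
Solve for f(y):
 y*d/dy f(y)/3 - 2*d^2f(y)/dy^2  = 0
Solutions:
 f(y) = C1 + C2*erfi(sqrt(3)*y/6)


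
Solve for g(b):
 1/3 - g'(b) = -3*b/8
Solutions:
 g(b) = C1 + 3*b^2/16 + b/3


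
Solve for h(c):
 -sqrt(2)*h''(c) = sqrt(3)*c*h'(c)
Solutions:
 h(c) = C1 + C2*erf(6^(1/4)*c/2)


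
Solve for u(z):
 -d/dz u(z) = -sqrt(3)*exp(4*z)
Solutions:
 u(z) = C1 + sqrt(3)*exp(4*z)/4


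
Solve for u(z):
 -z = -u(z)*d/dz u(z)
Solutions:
 u(z) = -sqrt(C1 + z^2)
 u(z) = sqrt(C1 + z^2)


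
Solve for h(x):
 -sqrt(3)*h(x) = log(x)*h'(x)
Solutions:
 h(x) = C1*exp(-sqrt(3)*li(x))


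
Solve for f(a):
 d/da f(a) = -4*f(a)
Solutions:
 f(a) = C1*exp(-4*a)


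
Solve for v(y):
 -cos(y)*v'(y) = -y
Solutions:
 v(y) = C1 + Integral(y/cos(y), y)


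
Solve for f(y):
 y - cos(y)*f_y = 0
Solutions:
 f(y) = C1 + Integral(y/cos(y), y)


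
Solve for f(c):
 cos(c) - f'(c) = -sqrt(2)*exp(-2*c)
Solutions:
 f(c) = C1 + sin(c) - sqrt(2)*exp(-2*c)/2


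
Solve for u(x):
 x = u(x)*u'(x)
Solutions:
 u(x) = -sqrt(C1 + x^2)
 u(x) = sqrt(C1 + x^2)


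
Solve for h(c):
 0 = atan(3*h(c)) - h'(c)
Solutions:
 Integral(1/atan(3*_y), (_y, h(c))) = C1 + c


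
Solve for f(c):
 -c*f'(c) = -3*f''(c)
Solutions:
 f(c) = C1 + C2*erfi(sqrt(6)*c/6)


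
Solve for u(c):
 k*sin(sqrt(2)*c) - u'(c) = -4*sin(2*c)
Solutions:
 u(c) = C1 - sqrt(2)*k*cos(sqrt(2)*c)/2 - 2*cos(2*c)


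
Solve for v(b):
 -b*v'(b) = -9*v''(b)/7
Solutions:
 v(b) = C1 + C2*erfi(sqrt(14)*b/6)


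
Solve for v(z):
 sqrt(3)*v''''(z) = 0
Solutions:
 v(z) = C1 + C2*z + C3*z^2 + C4*z^3


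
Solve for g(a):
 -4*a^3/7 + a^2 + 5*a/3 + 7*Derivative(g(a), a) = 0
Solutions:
 g(a) = C1 + a^4/49 - a^3/21 - 5*a^2/42


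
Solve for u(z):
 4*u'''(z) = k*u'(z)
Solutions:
 u(z) = C1 + C2*exp(-sqrt(k)*z/2) + C3*exp(sqrt(k)*z/2)


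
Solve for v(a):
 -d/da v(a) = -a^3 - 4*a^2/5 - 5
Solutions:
 v(a) = C1 + a^4/4 + 4*a^3/15 + 5*a


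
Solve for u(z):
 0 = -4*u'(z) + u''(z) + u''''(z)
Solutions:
 u(z) = C1 + C2*exp(z*(-3*(2 + sqrt(327)/9)^(1/3) + (2 + sqrt(327)/9)^(-1/3))/6)*sin(sqrt(3)*z*((2 + sqrt(327)/9)^(-1/3) + 3*(2 + sqrt(327)/9)^(1/3))/6) + C3*exp(z*(-3*(2 + sqrt(327)/9)^(1/3) + (2 + sqrt(327)/9)^(-1/3))/6)*cos(sqrt(3)*z*((2 + sqrt(327)/9)^(-1/3) + 3*(2 + sqrt(327)/9)^(1/3))/6) + C4*exp(z*(-1/(3*(2 + sqrt(327)/9)^(1/3)) + (2 + sqrt(327)/9)^(1/3)))


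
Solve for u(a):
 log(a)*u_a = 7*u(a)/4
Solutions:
 u(a) = C1*exp(7*li(a)/4)


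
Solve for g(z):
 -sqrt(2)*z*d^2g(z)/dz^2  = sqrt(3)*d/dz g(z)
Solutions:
 g(z) = C1 + C2*z^(1 - sqrt(6)/2)


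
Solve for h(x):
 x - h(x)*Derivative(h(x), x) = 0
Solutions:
 h(x) = -sqrt(C1 + x^2)
 h(x) = sqrt(C1 + x^2)


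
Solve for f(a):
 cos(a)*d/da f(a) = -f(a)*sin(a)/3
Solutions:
 f(a) = C1*cos(a)^(1/3)


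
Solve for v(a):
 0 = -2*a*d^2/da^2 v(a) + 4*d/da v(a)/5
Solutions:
 v(a) = C1 + C2*a^(7/5)


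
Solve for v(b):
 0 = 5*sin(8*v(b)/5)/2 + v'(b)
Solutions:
 5*b/2 + 5*log(cos(8*v(b)/5) - 1)/16 - 5*log(cos(8*v(b)/5) + 1)/16 = C1


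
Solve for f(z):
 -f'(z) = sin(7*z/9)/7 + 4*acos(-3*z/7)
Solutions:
 f(z) = C1 - 4*z*acos(-3*z/7) - 4*sqrt(49 - 9*z^2)/3 + 9*cos(7*z/9)/49


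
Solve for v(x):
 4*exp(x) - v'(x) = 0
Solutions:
 v(x) = C1 + 4*exp(x)


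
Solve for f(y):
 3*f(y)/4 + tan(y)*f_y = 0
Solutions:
 f(y) = C1/sin(y)^(3/4)


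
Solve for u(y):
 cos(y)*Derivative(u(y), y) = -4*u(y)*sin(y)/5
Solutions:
 u(y) = C1*cos(y)^(4/5)


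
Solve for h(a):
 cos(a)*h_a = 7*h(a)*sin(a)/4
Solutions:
 h(a) = C1/cos(a)^(7/4)


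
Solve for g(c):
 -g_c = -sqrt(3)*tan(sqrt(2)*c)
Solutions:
 g(c) = C1 - sqrt(6)*log(cos(sqrt(2)*c))/2


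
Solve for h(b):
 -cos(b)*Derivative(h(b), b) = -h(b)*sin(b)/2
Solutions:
 h(b) = C1/sqrt(cos(b))


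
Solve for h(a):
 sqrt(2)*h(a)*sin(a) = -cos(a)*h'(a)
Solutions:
 h(a) = C1*cos(a)^(sqrt(2))


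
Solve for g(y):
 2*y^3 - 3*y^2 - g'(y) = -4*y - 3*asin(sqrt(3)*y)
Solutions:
 g(y) = C1 + y^4/2 - y^3 + 2*y^2 + 3*y*asin(sqrt(3)*y) + sqrt(3)*sqrt(1 - 3*y^2)


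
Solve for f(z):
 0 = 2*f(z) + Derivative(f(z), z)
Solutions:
 f(z) = C1*exp(-2*z)


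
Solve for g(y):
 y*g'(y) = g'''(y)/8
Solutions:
 g(y) = C1 + Integral(C2*airyai(2*y) + C3*airybi(2*y), y)


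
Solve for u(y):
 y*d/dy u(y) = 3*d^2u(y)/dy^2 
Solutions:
 u(y) = C1 + C2*erfi(sqrt(6)*y/6)


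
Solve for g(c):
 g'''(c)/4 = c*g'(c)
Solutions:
 g(c) = C1 + Integral(C2*airyai(2^(2/3)*c) + C3*airybi(2^(2/3)*c), c)


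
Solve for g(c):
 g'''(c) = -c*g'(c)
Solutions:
 g(c) = C1 + Integral(C2*airyai(-c) + C3*airybi(-c), c)


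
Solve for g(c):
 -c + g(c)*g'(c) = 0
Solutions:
 g(c) = -sqrt(C1 + c^2)
 g(c) = sqrt(C1 + c^2)


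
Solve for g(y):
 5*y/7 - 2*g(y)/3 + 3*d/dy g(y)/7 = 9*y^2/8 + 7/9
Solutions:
 g(y) = C1*exp(14*y/9) - 27*y^2/16 - 123*y/112 - 8809/4704


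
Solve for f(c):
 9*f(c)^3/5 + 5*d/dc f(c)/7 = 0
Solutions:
 f(c) = -5*sqrt(2)*sqrt(-1/(C1 - 63*c))/2
 f(c) = 5*sqrt(2)*sqrt(-1/(C1 - 63*c))/2


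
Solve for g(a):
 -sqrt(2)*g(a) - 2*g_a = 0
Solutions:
 g(a) = C1*exp(-sqrt(2)*a/2)


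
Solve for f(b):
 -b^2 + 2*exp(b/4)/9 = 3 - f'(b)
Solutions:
 f(b) = C1 + b^3/3 + 3*b - 8*exp(b/4)/9


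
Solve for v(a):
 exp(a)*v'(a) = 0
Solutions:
 v(a) = C1


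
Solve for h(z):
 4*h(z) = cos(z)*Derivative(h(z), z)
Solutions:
 h(z) = C1*(sin(z)^2 + 2*sin(z) + 1)/(sin(z)^2 - 2*sin(z) + 1)


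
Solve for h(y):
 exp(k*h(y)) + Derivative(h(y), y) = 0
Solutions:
 h(y) = Piecewise((log(1/(C1*k + k*y))/k, Ne(k, 0)), (nan, True))
 h(y) = Piecewise((C1 - y, Eq(k, 0)), (nan, True))


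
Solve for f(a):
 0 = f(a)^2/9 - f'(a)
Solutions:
 f(a) = -9/(C1 + a)


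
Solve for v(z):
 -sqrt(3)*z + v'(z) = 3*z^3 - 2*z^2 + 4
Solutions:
 v(z) = C1 + 3*z^4/4 - 2*z^3/3 + sqrt(3)*z^2/2 + 4*z


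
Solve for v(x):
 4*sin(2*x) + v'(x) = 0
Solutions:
 v(x) = C1 + 2*cos(2*x)


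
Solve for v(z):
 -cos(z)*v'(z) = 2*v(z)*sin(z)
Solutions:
 v(z) = C1*cos(z)^2


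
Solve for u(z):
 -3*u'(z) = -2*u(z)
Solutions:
 u(z) = C1*exp(2*z/3)


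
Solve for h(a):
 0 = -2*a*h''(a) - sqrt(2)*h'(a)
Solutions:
 h(a) = C1 + C2*a^(1 - sqrt(2)/2)


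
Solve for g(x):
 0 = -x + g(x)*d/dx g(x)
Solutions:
 g(x) = -sqrt(C1 + x^2)
 g(x) = sqrt(C1 + x^2)


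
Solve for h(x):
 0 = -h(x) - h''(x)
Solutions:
 h(x) = C1*sin(x) + C2*cos(x)


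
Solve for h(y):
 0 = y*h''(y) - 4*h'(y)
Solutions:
 h(y) = C1 + C2*y^5


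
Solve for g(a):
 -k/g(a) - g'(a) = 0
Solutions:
 g(a) = -sqrt(C1 - 2*a*k)
 g(a) = sqrt(C1 - 2*a*k)


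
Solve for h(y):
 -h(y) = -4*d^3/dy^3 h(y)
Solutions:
 h(y) = C3*exp(2^(1/3)*y/2) + (C1*sin(2^(1/3)*sqrt(3)*y/4) + C2*cos(2^(1/3)*sqrt(3)*y/4))*exp(-2^(1/3)*y/4)


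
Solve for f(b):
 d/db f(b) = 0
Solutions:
 f(b) = C1


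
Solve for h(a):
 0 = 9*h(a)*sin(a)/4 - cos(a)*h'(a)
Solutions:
 h(a) = C1/cos(a)^(9/4)


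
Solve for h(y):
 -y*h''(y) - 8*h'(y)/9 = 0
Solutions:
 h(y) = C1 + C2*y^(1/9)


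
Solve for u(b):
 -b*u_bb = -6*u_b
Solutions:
 u(b) = C1 + C2*b^7


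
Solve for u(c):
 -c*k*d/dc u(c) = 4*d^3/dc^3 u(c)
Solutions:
 u(c) = C1 + Integral(C2*airyai(2^(1/3)*c*(-k)^(1/3)/2) + C3*airybi(2^(1/3)*c*(-k)^(1/3)/2), c)


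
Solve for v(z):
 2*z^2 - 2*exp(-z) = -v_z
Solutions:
 v(z) = C1 - 2*z^3/3 - 2*exp(-z)


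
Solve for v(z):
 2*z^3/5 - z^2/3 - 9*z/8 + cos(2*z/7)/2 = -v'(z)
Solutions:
 v(z) = C1 - z^4/10 + z^3/9 + 9*z^2/16 - 7*sin(2*z/7)/4


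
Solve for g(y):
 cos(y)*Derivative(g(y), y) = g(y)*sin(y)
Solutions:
 g(y) = C1/cos(y)


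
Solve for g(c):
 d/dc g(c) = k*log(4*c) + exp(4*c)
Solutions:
 g(c) = C1 + c*k*log(c) + c*k*(-1 + 2*log(2)) + exp(4*c)/4


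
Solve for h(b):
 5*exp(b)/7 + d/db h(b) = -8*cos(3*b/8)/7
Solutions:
 h(b) = C1 - 5*exp(b)/7 - 64*sin(3*b/8)/21


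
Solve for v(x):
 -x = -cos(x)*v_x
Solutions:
 v(x) = C1 + Integral(x/cos(x), x)


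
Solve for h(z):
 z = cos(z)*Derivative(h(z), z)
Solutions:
 h(z) = C1 + Integral(z/cos(z), z)


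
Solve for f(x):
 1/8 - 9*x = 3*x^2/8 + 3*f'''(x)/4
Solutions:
 f(x) = C1 + C2*x + C3*x^2 - x^5/120 - x^4/2 + x^3/36


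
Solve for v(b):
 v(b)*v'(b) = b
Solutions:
 v(b) = -sqrt(C1 + b^2)
 v(b) = sqrt(C1 + b^2)


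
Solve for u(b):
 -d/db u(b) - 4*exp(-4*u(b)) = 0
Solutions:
 u(b) = log(-I*(C1 - 16*b)^(1/4))
 u(b) = log(I*(C1 - 16*b)^(1/4))
 u(b) = log(-(C1 - 16*b)^(1/4))
 u(b) = log(C1 - 16*b)/4


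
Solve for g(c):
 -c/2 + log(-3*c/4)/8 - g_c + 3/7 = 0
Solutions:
 g(c) = C1 - c^2/4 + c*log(-c)/8 + c*(-14*log(2) + 7*log(3) + 17)/56


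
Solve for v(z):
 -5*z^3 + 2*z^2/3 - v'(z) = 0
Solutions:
 v(z) = C1 - 5*z^4/4 + 2*z^3/9


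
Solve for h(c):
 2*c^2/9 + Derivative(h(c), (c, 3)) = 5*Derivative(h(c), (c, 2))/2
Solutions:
 h(c) = C1 + C2*c + C3*exp(5*c/2) + c^4/135 + 8*c^3/675 + 16*c^2/1125


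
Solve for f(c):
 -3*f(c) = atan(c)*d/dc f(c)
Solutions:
 f(c) = C1*exp(-3*Integral(1/atan(c), c))


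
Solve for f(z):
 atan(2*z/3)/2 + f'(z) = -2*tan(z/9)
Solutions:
 f(z) = C1 - z*atan(2*z/3)/2 + 3*log(4*z^2 + 9)/8 + 18*log(cos(z/9))


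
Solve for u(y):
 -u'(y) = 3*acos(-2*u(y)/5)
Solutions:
 Integral(1/acos(-2*_y/5), (_y, u(y))) = C1 - 3*y


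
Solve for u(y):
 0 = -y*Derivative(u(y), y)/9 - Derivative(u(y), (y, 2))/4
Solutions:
 u(y) = C1 + C2*erf(sqrt(2)*y/3)


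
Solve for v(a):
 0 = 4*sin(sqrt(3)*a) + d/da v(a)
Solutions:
 v(a) = C1 + 4*sqrt(3)*cos(sqrt(3)*a)/3


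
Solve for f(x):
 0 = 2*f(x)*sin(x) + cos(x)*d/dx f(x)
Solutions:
 f(x) = C1*cos(x)^2


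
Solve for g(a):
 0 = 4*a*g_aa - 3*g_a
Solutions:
 g(a) = C1 + C2*a^(7/4)


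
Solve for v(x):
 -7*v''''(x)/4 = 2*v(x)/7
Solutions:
 v(x) = (C1*sin(2^(1/4)*sqrt(7)*x/7) + C2*cos(2^(1/4)*sqrt(7)*x/7))*exp(-2^(1/4)*sqrt(7)*x/7) + (C3*sin(2^(1/4)*sqrt(7)*x/7) + C4*cos(2^(1/4)*sqrt(7)*x/7))*exp(2^(1/4)*sqrt(7)*x/7)


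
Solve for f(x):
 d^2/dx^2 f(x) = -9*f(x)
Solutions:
 f(x) = C1*sin(3*x) + C2*cos(3*x)


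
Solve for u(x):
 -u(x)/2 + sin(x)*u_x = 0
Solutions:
 u(x) = C1*(cos(x) - 1)^(1/4)/(cos(x) + 1)^(1/4)


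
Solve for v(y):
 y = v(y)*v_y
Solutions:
 v(y) = -sqrt(C1 + y^2)
 v(y) = sqrt(C1 + y^2)


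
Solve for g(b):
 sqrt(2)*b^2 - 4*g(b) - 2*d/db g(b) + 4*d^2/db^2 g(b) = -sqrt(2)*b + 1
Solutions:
 g(b) = C1*exp(b*(1 - sqrt(17))/4) + C2*exp(b*(1 + sqrt(17))/4) + sqrt(2)*b^2/4 - 1/4 + sqrt(2)/2


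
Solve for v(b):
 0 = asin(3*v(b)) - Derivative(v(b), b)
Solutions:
 Integral(1/asin(3*_y), (_y, v(b))) = C1 + b


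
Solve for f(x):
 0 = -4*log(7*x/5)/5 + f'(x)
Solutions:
 f(x) = C1 + 4*x*log(x)/5 - 4*x*log(5)/5 - 4*x/5 + 4*x*log(7)/5


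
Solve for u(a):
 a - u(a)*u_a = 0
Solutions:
 u(a) = -sqrt(C1 + a^2)
 u(a) = sqrt(C1 + a^2)


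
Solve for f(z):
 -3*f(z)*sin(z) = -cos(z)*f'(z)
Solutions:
 f(z) = C1/cos(z)^3


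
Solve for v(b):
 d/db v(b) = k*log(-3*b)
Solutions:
 v(b) = C1 + b*k*log(-b) + b*k*(-1 + log(3))


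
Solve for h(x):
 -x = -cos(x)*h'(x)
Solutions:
 h(x) = C1 + Integral(x/cos(x), x)


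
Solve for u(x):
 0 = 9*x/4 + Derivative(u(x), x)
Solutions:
 u(x) = C1 - 9*x^2/8


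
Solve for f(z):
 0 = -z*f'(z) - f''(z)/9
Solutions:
 f(z) = C1 + C2*erf(3*sqrt(2)*z/2)


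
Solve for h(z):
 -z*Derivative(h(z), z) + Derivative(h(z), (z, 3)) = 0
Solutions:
 h(z) = C1 + Integral(C2*airyai(z) + C3*airybi(z), z)


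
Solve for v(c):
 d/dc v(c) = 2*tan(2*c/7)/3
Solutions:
 v(c) = C1 - 7*log(cos(2*c/7))/3


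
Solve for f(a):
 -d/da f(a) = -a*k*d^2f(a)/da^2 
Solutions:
 f(a) = C1 + a^(((re(k) + 1)*re(k) + im(k)^2)/(re(k)^2 + im(k)^2))*(C2*sin(log(a)*Abs(im(k))/(re(k)^2 + im(k)^2)) + C3*cos(log(a)*im(k)/(re(k)^2 + im(k)^2)))


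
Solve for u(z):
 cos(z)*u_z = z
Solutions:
 u(z) = C1 + Integral(z/cos(z), z)


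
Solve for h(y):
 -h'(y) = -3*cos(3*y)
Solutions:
 h(y) = C1 + sin(3*y)


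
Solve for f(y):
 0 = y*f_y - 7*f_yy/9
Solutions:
 f(y) = C1 + C2*erfi(3*sqrt(14)*y/14)


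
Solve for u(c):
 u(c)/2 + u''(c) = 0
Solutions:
 u(c) = C1*sin(sqrt(2)*c/2) + C2*cos(sqrt(2)*c/2)


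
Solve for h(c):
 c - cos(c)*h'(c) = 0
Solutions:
 h(c) = C1 + Integral(c/cos(c), c)


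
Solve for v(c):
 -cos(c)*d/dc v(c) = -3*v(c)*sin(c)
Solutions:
 v(c) = C1/cos(c)^3


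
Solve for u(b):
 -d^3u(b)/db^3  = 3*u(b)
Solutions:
 u(b) = C3*exp(-3^(1/3)*b) + (C1*sin(3^(5/6)*b/2) + C2*cos(3^(5/6)*b/2))*exp(3^(1/3)*b/2)


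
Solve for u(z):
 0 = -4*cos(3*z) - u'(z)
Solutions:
 u(z) = C1 - 4*sin(3*z)/3


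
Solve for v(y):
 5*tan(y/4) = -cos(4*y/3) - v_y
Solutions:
 v(y) = C1 + 20*log(cos(y/4)) - 3*sin(4*y/3)/4


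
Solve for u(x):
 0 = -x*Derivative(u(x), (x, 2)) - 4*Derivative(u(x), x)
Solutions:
 u(x) = C1 + C2/x^3


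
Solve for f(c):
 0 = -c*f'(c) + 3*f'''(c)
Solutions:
 f(c) = C1 + Integral(C2*airyai(3^(2/3)*c/3) + C3*airybi(3^(2/3)*c/3), c)


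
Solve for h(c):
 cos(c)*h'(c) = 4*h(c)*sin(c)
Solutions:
 h(c) = C1/cos(c)^4


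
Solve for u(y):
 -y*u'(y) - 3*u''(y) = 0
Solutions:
 u(y) = C1 + C2*erf(sqrt(6)*y/6)


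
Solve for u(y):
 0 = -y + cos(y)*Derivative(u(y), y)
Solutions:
 u(y) = C1 + Integral(y/cos(y), y)


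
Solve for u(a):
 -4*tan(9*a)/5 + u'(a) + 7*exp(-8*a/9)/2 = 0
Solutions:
 u(a) = C1 + 2*log(tan(9*a)^2 + 1)/45 + 63*exp(-8*a/9)/16


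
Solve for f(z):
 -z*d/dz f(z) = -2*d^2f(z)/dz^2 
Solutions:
 f(z) = C1 + C2*erfi(z/2)


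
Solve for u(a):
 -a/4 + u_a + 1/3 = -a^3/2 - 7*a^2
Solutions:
 u(a) = C1 - a^4/8 - 7*a^3/3 + a^2/8 - a/3


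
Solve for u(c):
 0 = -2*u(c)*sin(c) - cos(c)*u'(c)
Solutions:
 u(c) = C1*cos(c)^2


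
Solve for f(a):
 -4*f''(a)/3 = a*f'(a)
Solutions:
 f(a) = C1 + C2*erf(sqrt(6)*a/4)


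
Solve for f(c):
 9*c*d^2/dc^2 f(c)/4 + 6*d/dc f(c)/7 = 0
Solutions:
 f(c) = C1 + C2*c^(13/21)


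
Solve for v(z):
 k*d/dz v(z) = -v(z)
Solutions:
 v(z) = C1*exp(-z/k)


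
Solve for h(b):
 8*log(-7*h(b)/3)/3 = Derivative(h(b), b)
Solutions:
 -3*Integral(1/(log(-_y) - log(3) + log(7)), (_y, h(b)))/8 = C1 - b


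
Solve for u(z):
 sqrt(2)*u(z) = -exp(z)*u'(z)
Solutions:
 u(z) = C1*exp(sqrt(2)*exp(-z))


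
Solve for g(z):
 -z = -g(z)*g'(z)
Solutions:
 g(z) = -sqrt(C1 + z^2)
 g(z) = sqrt(C1 + z^2)


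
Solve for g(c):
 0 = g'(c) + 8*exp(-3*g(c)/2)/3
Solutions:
 g(c) = 2*log(C1 - 4*c)/3
 g(c) = 2*log((-1 - sqrt(3)*I)*(C1 - 4*c)^(1/3)/2)
 g(c) = 2*log((-1 + sqrt(3)*I)*(C1 - 4*c)^(1/3)/2)


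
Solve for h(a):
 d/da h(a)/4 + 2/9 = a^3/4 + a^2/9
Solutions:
 h(a) = C1 + a^4/4 + 4*a^3/27 - 8*a/9


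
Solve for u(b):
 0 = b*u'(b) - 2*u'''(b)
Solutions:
 u(b) = C1 + Integral(C2*airyai(2^(2/3)*b/2) + C3*airybi(2^(2/3)*b/2), b)


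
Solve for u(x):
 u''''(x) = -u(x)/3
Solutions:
 u(x) = (C1*sin(sqrt(2)*3^(3/4)*x/6) + C2*cos(sqrt(2)*3^(3/4)*x/6))*exp(-sqrt(2)*3^(3/4)*x/6) + (C3*sin(sqrt(2)*3^(3/4)*x/6) + C4*cos(sqrt(2)*3^(3/4)*x/6))*exp(sqrt(2)*3^(3/4)*x/6)


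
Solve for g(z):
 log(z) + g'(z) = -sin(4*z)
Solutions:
 g(z) = C1 - z*log(z) + z + cos(4*z)/4


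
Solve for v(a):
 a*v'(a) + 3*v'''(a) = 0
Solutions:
 v(a) = C1 + Integral(C2*airyai(-3^(2/3)*a/3) + C3*airybi(-3^(2/3)*a/3), a)


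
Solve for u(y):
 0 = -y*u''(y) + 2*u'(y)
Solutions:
 u(y) = C1 + C2*y^3


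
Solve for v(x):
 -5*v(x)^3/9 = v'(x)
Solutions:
 v(x) = -3*sqrt(2)*sqrt(-1/(C1 - 5*x))/2
 v(x) = 3*sqrt(2)*sqrt(-1/(C1 - 5*x))/2


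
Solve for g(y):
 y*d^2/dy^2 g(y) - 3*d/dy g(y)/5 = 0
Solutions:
 g(y) = C1 + C2*y^(8/5)


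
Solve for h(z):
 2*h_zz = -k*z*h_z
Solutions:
 h(z) = Piecewise((-sqrt(pi)*C1*erf(sqrt(k)*z/2)/sqrt(k) - C2, (k > 0) | (k < 0)), (-C1*z - C2, True))


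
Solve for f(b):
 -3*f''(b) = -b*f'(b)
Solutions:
 f(b) = C1 + C2*erfi(sqrt(6)*b/6)


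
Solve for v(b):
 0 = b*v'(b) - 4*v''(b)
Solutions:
 v(b) = C1 + C2*erfi(sqrt(2)*b/4)


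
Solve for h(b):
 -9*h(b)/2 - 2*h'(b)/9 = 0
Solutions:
 h(b) = C1*exp(-81*b/4)


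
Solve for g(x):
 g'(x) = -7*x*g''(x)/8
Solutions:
 g(x) = C1 + C2/x^(1/7)


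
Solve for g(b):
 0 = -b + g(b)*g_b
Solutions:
 g(b) = -sqrt(C1 + b^2)
 g(b) = sqrt(C1 + b^2)


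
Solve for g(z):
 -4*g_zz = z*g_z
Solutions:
 g(z) = C1 + C2*erf(sqrt(2)*z/4)


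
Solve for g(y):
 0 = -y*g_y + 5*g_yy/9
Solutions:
 g(y) = C1 + C2*erfi(3*sqrt(10)*y/10)


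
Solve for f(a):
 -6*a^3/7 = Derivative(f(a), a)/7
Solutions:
 f(a) = C1 - 3*a^4/2


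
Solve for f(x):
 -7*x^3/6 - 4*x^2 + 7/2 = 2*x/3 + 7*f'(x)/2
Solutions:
 f(x) = C1 - x^4/12 - 8*x^3/21 - 2*x^2/21 + x


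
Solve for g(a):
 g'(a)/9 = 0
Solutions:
 g(a) = C1


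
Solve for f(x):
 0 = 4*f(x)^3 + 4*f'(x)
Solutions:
 f(x) = -sqrt(2)*sqrt(-1/(C1 - x))/2
 f(x) = sqrt(2)*sqrt(-1/(C1 - x))/2


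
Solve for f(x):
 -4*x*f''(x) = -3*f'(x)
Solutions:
 f(x) = C1 + C2*x^(7/4)


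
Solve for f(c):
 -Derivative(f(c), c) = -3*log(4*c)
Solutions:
 f(c) = C1 + 3*c*log(c) - 3*c + c*log(64)


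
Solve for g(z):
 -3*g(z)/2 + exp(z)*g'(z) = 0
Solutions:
 g(z) = C1*exp(-3*exp(-z)/2)


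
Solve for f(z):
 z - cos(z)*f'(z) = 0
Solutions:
 f(z) = C1 + Integral(z/cos(z), z)


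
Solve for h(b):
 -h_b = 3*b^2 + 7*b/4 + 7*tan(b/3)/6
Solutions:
 h(b) = C1 - b^3 - 7*b^2/8 + 7*log(cos(b/3))/2


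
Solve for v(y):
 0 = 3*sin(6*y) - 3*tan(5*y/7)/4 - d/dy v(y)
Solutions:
 v(y) = C1 + 21*log(cos(5*y/7))/20 - cos(6*y)/2


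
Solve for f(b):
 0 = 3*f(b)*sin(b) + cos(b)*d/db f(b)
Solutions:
 f(b) = C1*cos(b)^3


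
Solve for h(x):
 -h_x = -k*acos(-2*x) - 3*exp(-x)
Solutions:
 h(x) = C1 + k*x*acos(-2*x) + k*sqrt(1 - 4*x^2)/2 - 3*exp(-x)


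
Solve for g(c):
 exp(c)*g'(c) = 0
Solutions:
 g(c) = C1


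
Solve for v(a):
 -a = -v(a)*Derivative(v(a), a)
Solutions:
 v(a) = -sqrt(C1 + a^2)
 v(a) = sqrt(C1 + a^2)


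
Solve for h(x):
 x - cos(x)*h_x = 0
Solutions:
 h(x) = C1 + Integral(x/cos(x), x)


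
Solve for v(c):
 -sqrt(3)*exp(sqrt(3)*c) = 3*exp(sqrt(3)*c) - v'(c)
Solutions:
 v(c) = C1 + exp(sqrt(3)*c) + sqrt(3)*exp(sqrt(3)*c)


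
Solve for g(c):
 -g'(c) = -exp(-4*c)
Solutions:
 g(c) = C1 - exp(-4*c)/4


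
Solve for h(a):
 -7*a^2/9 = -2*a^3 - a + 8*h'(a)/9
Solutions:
 h(a) = C1 + 9*a^4/16 - 7*a^3/24 + 9*a^2/16


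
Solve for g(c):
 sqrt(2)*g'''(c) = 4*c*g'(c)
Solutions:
 g(c) = C1 + Integral(C2*airyai(sqrt(2)*c) + C3*airybi(sqrt(2)*c), c)


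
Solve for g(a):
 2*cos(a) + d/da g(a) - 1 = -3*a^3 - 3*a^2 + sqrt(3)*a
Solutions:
 g(a) = C1 - 3*a^4/4 - a^3 + sqrt(3)*a^2/2 + a - 2*sin(a)


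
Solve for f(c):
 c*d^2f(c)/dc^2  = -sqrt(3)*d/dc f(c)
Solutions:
 f(c) = C1 + C2*c^(1 - sqrt(3))


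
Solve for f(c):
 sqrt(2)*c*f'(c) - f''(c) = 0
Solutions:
 f(c) = C1 + C2*erfi(2^(3/4)*c/2)


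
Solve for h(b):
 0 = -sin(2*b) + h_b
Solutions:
 h(b) = C1 - cos(2*b)/2


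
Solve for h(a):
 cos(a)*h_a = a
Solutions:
 h(a) = C1 + Integral(a/cos(a), a)


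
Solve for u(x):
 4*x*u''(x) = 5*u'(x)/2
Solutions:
 u(x) = C1 + C2*x^(13/8)


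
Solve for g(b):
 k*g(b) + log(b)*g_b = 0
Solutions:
 g(b) = C1*exp(-k*li(b))


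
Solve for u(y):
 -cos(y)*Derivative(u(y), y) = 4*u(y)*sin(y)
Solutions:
 u(y) = C1*cos(y)^4


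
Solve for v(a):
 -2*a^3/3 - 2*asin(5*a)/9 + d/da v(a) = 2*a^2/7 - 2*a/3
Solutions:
 v(a) = C1 + a^4/6 + 2*a^3/21 - a^2/3 + 2*a*asin(5*a)/9 + 2*sqrt(1 - 25*a^2)/45


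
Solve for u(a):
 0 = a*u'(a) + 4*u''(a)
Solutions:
 u(a) = C1 + C2*erf(sqrt(2)*a/4)


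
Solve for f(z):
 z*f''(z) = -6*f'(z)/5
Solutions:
 f(z) = C1 + C2/z^(1/5)


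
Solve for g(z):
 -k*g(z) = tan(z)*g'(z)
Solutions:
 g(z) = C1*exp(-k*log(sin(z)))


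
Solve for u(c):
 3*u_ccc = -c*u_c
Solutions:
 u(c) = C1 + Integral(C2*airyai(-3^(2/3)*c/3) + C3*airybi(-3^(2/3)*c/3), c)


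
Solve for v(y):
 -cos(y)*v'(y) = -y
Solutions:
 v(y) = C1 + Integral(y/cos(y), y)


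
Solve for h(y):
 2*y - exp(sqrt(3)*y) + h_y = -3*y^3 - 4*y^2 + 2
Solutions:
 h(y) = C1 - 3*y^4/4 - 4*y^3/3 - y^2 + 2*y + sqrt(3)*exp(sqrt(3)*y)/3


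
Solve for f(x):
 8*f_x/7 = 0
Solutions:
 f(x) = C1


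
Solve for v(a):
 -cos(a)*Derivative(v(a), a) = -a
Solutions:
 v(a) = C1 + Integral(a/cos(a), a)


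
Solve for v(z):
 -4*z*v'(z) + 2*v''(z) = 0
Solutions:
 v(z) = C1 + C2*erfi(z)


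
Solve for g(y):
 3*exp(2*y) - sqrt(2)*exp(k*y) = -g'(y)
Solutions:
 g(y) = C1 - 3*exp(2*y)/2 + sqrt(2)*exp(k*y)/k


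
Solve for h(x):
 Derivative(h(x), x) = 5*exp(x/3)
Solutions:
 h(x) = C1 + 15*exp(x/3)


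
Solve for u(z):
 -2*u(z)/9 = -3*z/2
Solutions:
 u(z) = 27*z/4


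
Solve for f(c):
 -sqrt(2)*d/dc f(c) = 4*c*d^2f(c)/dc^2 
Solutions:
 f(c) = C1 + C2*c^(1 - sqrt(2)/4)


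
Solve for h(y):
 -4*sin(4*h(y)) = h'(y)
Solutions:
 h(y) = -acos((-C1 - exp(32*y))/(C1 - exp(32*y)))/4 + pi/2
 h(y) = acos((-C1 - exp(32*y))/(C1 - exp(32*y)))/4


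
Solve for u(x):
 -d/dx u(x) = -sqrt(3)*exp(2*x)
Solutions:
 u(x) = C1 + sqrt(3)*exp(2*x)/2


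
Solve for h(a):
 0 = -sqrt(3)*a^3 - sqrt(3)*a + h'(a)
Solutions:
 h(a) = C1 + sqrt(3)*a^4/4 + sqrt(3)*a^2/2


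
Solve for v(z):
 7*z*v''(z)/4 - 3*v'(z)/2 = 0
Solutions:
 v(z) = C1 + C2*z^(13/7)


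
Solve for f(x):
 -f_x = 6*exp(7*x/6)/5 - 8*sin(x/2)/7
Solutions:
 f(x) = C1 - 36*exp(7*x/6)/35 - 16*cos(x/2)/7


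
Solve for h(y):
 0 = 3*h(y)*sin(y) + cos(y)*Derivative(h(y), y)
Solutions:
 h(y) = C1*cos(y)^3


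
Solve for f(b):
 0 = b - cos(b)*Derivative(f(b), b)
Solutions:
 f(b) = C1 + Integral(b/cos(b), b)


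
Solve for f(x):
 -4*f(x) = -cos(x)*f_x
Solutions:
 f(x) = C1*(sin(x)^2 + 2*sin(x) + 1)/(sin(x)^2 - 2*sin(x) + 1)


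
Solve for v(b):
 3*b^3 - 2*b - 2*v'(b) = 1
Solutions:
 v(b) = C1 + 3*b^4/8 - b^2/2 - b/2


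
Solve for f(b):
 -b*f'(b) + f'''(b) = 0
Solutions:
 f(b) = C1 + Integral(C2*airyai(b) + C3*airybi(b), b)


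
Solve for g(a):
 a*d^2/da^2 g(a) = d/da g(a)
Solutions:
 g(a) = C1 + C2*a^2


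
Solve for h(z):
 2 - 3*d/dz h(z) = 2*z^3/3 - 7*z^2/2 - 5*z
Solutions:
 h(z) = C1 - z^4/18 + 7*z^3/18 + 5*z^2/6 + 2*z/3


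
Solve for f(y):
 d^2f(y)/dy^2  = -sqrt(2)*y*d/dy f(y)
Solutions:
 f(y) = C1 + C2*erf(2^(3/4)*y/2)


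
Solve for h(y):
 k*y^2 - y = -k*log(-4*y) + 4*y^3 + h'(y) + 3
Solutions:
 h(y) = C1 + k*y^3/3 + k*y*log(-y) - y^4 - y^2/2 + y*(-k + 2*k*log(2) - 3)


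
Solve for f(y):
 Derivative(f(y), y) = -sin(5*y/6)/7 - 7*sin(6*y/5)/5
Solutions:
 f(y) = C1 + 6*cos(5*y/6)/35 + 7*cos(6*y/5)/6


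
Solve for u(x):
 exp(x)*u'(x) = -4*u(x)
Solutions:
 u(x) = C1*exp(4*exp(-x))


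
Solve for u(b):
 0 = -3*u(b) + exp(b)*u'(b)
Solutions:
 u(b) = C1*exp(-3*exp(-b))


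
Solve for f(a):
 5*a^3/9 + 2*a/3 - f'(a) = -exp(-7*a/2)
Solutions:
 f(a) = C1 + 5*a^4/36 + a^2/3 - 2*exp(-7*a/2)/7


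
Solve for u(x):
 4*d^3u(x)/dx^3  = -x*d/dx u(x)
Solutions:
 u(x) = C1 + Integral(C2*airyai(-2^(1/3)*x/2) + C3*airybi(-2^(1/3)*x/2), x)


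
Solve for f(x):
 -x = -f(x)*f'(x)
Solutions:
 f(x) = -sqrt(C1 + x^2)
 f(x) = sqrt(C1 + x^2)


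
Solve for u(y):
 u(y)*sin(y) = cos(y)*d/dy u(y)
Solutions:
 u(y) = C1/cos(y)


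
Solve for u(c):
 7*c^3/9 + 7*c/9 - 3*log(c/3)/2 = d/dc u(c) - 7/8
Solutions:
 u(c) = C1 + 7*c^4/36 + 7*c^2/18 - 3*c*log(c)/2 + 3*c*log(3)/2 + 19*c/8


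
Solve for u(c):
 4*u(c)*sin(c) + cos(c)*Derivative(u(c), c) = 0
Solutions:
 u(c) = C1*cos(c)^4


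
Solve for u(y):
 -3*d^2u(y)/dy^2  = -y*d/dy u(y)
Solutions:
 u(y) = C1 + C2*erfi(sqrt(6)*y/6)


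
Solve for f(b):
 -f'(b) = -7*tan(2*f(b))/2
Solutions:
 f(b) = -asin(C1*exp(7*b))/2 + pi/2
 f(b) = asin(C1*exp(7*b))/2


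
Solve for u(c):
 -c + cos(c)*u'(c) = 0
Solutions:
 u(c) = C1 + Integral(c/cos(c), c)
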